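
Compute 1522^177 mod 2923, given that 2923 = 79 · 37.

526

Mod 79: 1522 ≡ 21; by Fermat, exponent reduces to 177 mod 78 = 21; 21^21 ≡ 52 (mod 79).
Mod 37: 1522 ≡ 5; by Fermat, exponent reduces to 177 mod 36 = 33; 5^33 ≡ 8 (mod 37).
Combine by CRT: x ≡ 52 (mod 79), x ≡ 8 (mod 37) ⇒ x ≡ 526 (mod 2923).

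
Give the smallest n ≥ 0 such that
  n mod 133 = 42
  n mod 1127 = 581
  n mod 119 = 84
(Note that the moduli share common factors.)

45661

Combine the congruences pairwise.
gcd(133, 1127) = 7 and 7 | (581 − 42), so the pair is consistent; merging gives n ≡ 2835 (mod 21413), where 21413 = lcm(133, 1127).
gcd(21413, 119) = 7 and 7 | (84 − 2835), so the pair is consistent; merging gives n ≡ 45661 (mod 364021), where 364021 = lcm(21413, 119).
The solution is unique modulo lcm(133, 1127, 119) = 364021.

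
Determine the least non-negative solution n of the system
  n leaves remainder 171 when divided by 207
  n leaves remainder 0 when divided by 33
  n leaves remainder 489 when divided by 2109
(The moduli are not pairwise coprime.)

1225818

Combine the congruences pairwise.
gcd(207, 33) = 3 and 3 | (0 − 171), so the pair is consistent; merging gives n ≡ 792 (mod 2277), where 2277 = lcm(207, 33).
gcd(2277, 2109) = 3 and 3 | (489 − 792), so the pair is consistent; merging gives n ≡ 1225818 (mod 1600731), where 1600731 = lcm(2277, 2109).
The solution is unique modulo lcm(207, 33, 2109) = 1600731.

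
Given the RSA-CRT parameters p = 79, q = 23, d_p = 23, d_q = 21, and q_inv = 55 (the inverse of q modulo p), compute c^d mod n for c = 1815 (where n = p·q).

m₁ = c^(d_p) mod p: c ≡ 77 (mod 79), and 77^23 mod 79 = 7.
m₂ = c^(d_q) mod q: c ≡ 21 (mod 23), and 21^21 mod 23 = 11.
h = q_inv·(m₁ − m₂) mod p = 55·(7 − 11) mod 79 = 17.
m = m₂ + h·q = 11 + 17·23 = 402.

402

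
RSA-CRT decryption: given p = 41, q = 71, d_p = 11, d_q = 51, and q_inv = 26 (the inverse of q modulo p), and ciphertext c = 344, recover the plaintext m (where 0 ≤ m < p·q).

m₁ = c^(d_p) mod p: c ≡ 16 (mod 41), and 16^11 mod 41 = 16.
m₂ = c^(d_q) mod q: c ≡ 60 (mod 71), and 60^51 mod 71 = 2.
h = q_inv·(m₁ − m₂) mod p = 26·(16 − 2) mod 41 = 36.
m = m₂ + h·q = 2 + 36·71 = 2558.

2558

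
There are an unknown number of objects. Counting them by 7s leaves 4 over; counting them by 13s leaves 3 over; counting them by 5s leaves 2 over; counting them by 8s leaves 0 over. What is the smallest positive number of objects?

Combine the congruences pairwise.
From N ≡ 4 (mod 7) write N = 4 + 7t. Substituting into N ≡ 3 (mod 13) gives 7t ≡ 12 (mod 13), and since 7⁻¹ ≡ 2 (mod 13), t ≡ 11. Hence N ≡ 4 + 7·11 = 81 (mod 91).
From N ≡ 81 (mod 91) write N = 81 + 91t. Substituting into N ≡ 2 (mod 5) gives 91t ≡ 1 (mod 5), and since 1⁻¹ ≡ 1 (mod 5), t ≡ 1. Hence N ≡ 81 + 91·1 = 172 (mod 455).
From N ≡ 172 (mod 455) write N = 172 + 455t. Substituting into N ≡ 0 (mod 8) gives 455t ≡ 4 (mod 8), and since 7⁻¹ ≡ 7 (mod 8), t ≡ 4. Hence N ≡ 172 + 455·4 = 1992 (mod 3640).

1992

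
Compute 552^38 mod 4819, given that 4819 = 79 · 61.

949

Mod 79: 552 ≡ 78; 78^38 ≡ 1 (mod 79).
Mod 61: 552 ≡ 3; 3^38 ≡ 34 (mod 61).
Combine by CRT: x ≡ 1 (mod 79), x ≡ 34 (mod 61) ⇒ x ≡ 949 (mod 4819).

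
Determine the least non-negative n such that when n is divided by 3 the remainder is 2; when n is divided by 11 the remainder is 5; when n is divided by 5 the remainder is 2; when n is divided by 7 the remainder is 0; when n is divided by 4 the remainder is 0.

The moduli are pairwise coprime; M = 3·11·5·7·4 = 4620.
M/3 = 1540; 1540 ≡ 1 (mod 3), inverse 1.
M/11 = 420; 420 ≡ 2 (mod 11); 2·6 ≡ 1, so inverse 6.
M/5 = 924; 924 ≡ 4 (mod 5); 4·4 ≡ 1, so inverse 4.
M/7 = 660; 660 ≡ 2 (mod 7); 2·4 ≡ 1, so inverse 4.
M/4 = 1155; 1155 ≡ 3 (mod 4); 3·3 ≡ 1, so inverse 3.
n ≡ 2·1540·1 + 5·420·6 + 2·924·4 + 0·660·4 + 0·1155·3 = 23072.
23072 mod 4620 = 4592.

4592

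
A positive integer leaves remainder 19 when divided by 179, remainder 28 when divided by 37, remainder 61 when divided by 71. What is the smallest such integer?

From m ≡ 19 (mod 179) write m = 19 + 179t. Substituting into m ≡ 28 (mod 37) gives 179t ≡ 9 (mod 37), and since 31⁻¹ ≡ 6 (mod 37), t ≡ 17. Hence m ≡ 19 + 179·17 = 3062 (mod 6623).
From m ≡ 3062 (mod 6623) write m = 3062 + 6623t. Substituting into m ≡ 61 (mod 71) gives 6623t ≡ 52 (mod 71), and since 20⁻¹ ≡ 32 (mod 71), t ≡ 31. Hence m ≡ 3062 + 6623·31 = 208375 (mod 470233).

208375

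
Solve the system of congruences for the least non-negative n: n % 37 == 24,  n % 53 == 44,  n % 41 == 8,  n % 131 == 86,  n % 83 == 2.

The moduli are pairwise coprime; M = 37·53·41·131·83 = 874200073.
M/37 = 23627029; 23627029 ≡ 13 (mod 37); 13·20 ≡ 1, so inverse 20.
M/53 = 16494341; 16494341 ≡ 52 (mod 53); 52·52 ≡ 1, so inverse 52.
M/41 = 21321953; 21321953 ≡ 26 (mod 41); 26·30 ≡ 1, so inverse 30.
M/131 = 6673283; 6673283 ≡ 12 (mod 131); 12·11 ≡ 1, so inverse 11.
M/83 = 10532531; 10532531 ≡ 80 (mod 83); 80·55 ≡ 1, so inverse 55.
n ≡ 24·23627029·20 + 44·16494341·52 + 8·21321953·30 + 86·6673283·11 + 2·10532531·55 = 61668798976.
61668798976 mod 874200073 = 474793866.

474793866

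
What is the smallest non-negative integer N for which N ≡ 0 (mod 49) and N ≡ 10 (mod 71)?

From N ≡ 0 (mod 49) write N = 0 + 49t. Substituting into N ≡ 10 (mod 71) gives 49t ≡ 10 (mod 71), and since 49⁻¹ ≡ 29 (mod 71), t ≡ 6. Hence N ≡ 0 + 49·6 = 294 (mod 3479).

294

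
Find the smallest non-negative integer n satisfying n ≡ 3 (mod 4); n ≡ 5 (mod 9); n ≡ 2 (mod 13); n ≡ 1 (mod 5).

From n ≡ 3 (mod 4) write n = 3 + 4t. Substituting into n ≡ 5 (mod 9) gives 4t ≡ 2 (mod 9), and since 4⁻¹ ≡ 7 (mod 9), t ≡ 5. Hence n ≡ 3 + 4·5 = 23 (mod 36).
From n ≡ 23 (mod 36) write n = 23 + 36t. Substituting into n ≡ 2 (mod 13) gives 36t ≡ 5 (mod 13), and since 10⁻¹ ≡ 4 (mod 13), t ≡ 7. Hence n ≡ 23 + 36·7 = 275 (mod 468).
From n ≡ 275 (mod 468) write n = 275 + 468t. Substituting into n ≡ 1 (mod 5) gives 468t ≡ 1 (mod 5), and since 3⁻¹ ≡ 2 (mod 5), t ≡ 2. Hence n ≡ 275 + 468·2 = 1211 (mod 2340).

1211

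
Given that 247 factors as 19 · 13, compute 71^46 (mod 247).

Mod 19: 71 ≡ 14; by Fermat, exponent reduces to 46 mod 18 = 10; 14^10 ≡ 5 (mod 19).
Mod 13: 71 ≡ 6; by Fermat, exponent reduces to 46 mod 12 = 10; 6^10 ≡ 4 (mod 13).
Combine by CRT: x ≡ 5 (mod 19), x ≡ 4 (mod 13) ⇒ x ≡ 43 (mod 247).

43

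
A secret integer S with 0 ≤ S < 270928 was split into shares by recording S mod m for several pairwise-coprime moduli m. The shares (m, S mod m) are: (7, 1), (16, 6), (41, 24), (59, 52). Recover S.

65542

The moduli are pairwise coprime; N = 7·16·41·59 = 270928.
N/7 = 38704; 38704 ≡ 1 (mod 7), inverse 1.
N/16 = 16933; 16933 ≡ 5 (mod 16); 5·13 ≡ 1, so inverse 13.
N/41 = 6608; 6608 ≡ 7 (mod 41); 7·6 ≡ 1, so inverse 6.
N/59 = 4592; 4592 ≡ 49 (mod 59); 49·53 ≡ 1, so inverse 53.
S ≡ 1·38704·1 + 6·16933·13 + 24·6608·6 + 52·4592·53 = 14966582.
14966582 mod 270928 = 65542.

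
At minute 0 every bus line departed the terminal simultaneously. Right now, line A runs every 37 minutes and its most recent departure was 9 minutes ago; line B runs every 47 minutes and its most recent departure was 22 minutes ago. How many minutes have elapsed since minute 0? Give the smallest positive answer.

1526

From t ≡ 9 (mod 37) write t = 9 + 37s. Substituting into t ≡ 22 (mod 47) gives 37s ≡ 13 (mod 47), and since 37⁻¹ ≡ 14 (mod 47), s ≡ 41. Hence t ≡ 9 + 37·41 = 1526 (mod 1739).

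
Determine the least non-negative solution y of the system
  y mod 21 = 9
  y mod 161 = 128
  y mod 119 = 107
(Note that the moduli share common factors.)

1416

gcd(21, 161) = 7 and 7 | (128 − 9), so the pair is consistent; merging gives y ≡ 450 (mod 483), where 483 = lcm(21, 161).
gcd(483, 119) = 7 and 7 | (107 − 450), so the pair is consistent; merging gives y ≡ 1416 (mod 8211), where 8211 = lcm(483, 119).
The solution is unique modulo lcm(21, 161, 119) = 8211.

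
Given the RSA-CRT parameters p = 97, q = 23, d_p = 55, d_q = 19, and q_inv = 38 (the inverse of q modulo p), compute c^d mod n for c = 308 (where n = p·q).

427

m₁ = c^(d_p) mod p: c ≡ 17 (mod 97), and 17^55 mod 97 = 39.
m₂ = c^(d_q) mod q: c ≡ 9 (mod 23), and 9^19 mod 23 = 13.
h = q_inv·(m₁ − m₂) mod p = 38·(39 − 13) mod 97 = 18.
m = m₂ + h·q = 13 + 18·23 = 427.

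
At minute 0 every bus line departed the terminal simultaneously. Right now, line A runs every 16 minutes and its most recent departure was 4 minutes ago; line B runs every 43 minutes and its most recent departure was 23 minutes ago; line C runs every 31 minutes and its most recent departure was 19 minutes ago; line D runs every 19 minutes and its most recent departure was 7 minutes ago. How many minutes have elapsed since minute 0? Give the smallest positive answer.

The moduli are pairwise coprime; N = 16·43·31·19 = 405232.
N/16 = 25327; 25327 ≡ 15 (mod 16); 15·15 ≡ 1, so inverse 15.
N/43 = 9424; 9424 ≡ 7 (mod 43); 7·37 ≡ 1, so inverse 37.
N/31 = 13072; 13072 ≡ 21 (mod 31); 21·3 ≡ 1, so inverse 3.
N/19 = 21328; 21328 ≡ 10 (mod 19); 10·2 ≡ 1, so inverse 2.
t ≡ 4·25327·15 + 23·9424·37 + 19·13072·3 + 7·21328·2 = 10583140.
10583140 mod 405232 = 47108.

47108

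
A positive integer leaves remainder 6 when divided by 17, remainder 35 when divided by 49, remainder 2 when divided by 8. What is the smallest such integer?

1162

The moduli are pairwise coprime; M = 17·49·8 = 6664.
M/17 = 392; 392 ≡ 1 (mod 17), inverse 1.
M/49 = 136; 136 ≡ 38 (mod 49); 38·40 ≡ 1, so inverse 40.
M/8 = 833; 833 ≡ 1 (mod 8), inverse 1.
n ≡ 6·392·1 + 35·136·40 + 2·833·1 = 194418.
194418 mod 6664 = 1162.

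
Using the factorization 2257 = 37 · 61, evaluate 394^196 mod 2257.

1339

Mod 37: 394 ≡ 24; by Fermat, exponent reduces to 196 mod 36 = 16; 24^16 ≡ 7 (mod 37).
Mod 61: 394 ≡ 28; by Fermat, exponent reduces to 196 mod 60 = 16; 28^16 ≡ 58 (mod 61).
Combine by CRT: x ≡ 7 (mod 37), x ≡ 58 (mod 61) ⇒ x ≡ 1339 (mod 2257).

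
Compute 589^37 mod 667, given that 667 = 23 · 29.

615

Mod 23: 589 ≡ 14; by Fermat, exponent reduces to 37 mod 22 = 15; 14^15 ≡ 17 (mod 23).
Mod 29: 589 ≡ 9; by Fermat, exponent reduces to 37 mod 28 = 9; 9^9 ≡ 6 (mod 29).
Combine by CRT: x ≡ 17 (mod 23), x ≡ 6 (mod 29) ⇒ x ≡ 615 (mod 667).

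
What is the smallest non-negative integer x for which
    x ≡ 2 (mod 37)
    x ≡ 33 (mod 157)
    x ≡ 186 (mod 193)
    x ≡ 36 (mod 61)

From x ≡ 2 (mod 37) write x = 2 + 37t. Substituting into x ≡ 33 (mod 157) gives 37t ≡ 31 (mod 157), and since 37⁻¹ ≡ 17 (mod 157), t ≡ 56. Hence x ≡ 2 + 37·56 = 2074 (mod 5809).
From x ≡ 2074 (mod 5809) write x = 2074 + 5809t. Substituting into x ≡ 186 (mod 193) gives 5809t ≡ 42 (mod 193), and since 19⁻¹ ≡ 61 (mod 193), t ≡ 53. Hence x ≡ 2074 + 5809·53 = 309951 (mod 1121137).
From x ≡ 309951 (mod 1121137) write x = 309951 + 1121137t. Substituting into x ≡ 36 (mod 61) gives 1121137t ≡ 26 (mod 61), and since 18⁻¹ ≡ 17 (mod 61), t ≡ 15. Hence x ≡ 309951 + 1121137·15 = 17127006 (mod 68389357).

17127006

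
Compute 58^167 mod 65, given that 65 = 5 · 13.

Mod 5: 58 ≡ 3; by Fermat, exponent reduces to 167 mod 4 = 3; 3^3 ≡ 2 (mod 5).
Mod 13: 58 ≡ 6; by Fermat, exponent reduces to 167 mod 12 = 11; 6^11 ≡ 11 (mod 13).
Combine by CRT: x ≡ 2 (mod 5), x ≡ 11 (mod 13) ⇒ x ≡ 37 (mod 65).

37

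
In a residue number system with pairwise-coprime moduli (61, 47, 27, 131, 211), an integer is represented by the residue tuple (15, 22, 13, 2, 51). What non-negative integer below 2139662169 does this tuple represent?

Combine the congruences pairwise.
From x ≡ 15 (mod 61) write x = 15 + 61t. Substituting into x ≡ 22 (mod 47) gives 61t ≡ 7 (mod 47), and since 14⁻¹ ≡ 37 (mod 47), t ≡ 24. Hence x ≡ 15 + 61·24 = 1479 (mod 2867).
From x ≡ 1479 (mod 2867) write x = 1479 + 2867t. Substituting into x ≡ 13 (mod 27) gives 2867t ≡ 19 (mod 27), and since 5⁻¹ ≡ 11 (mod 27), t ≡ 20. Hence x ≡ 1479 + 2867·20 = 58819 (mod 77409).
From x ≡ 58819 (mod 77409) write x = 58819 + 77409t. Substituting into x ≡ 2 (mod 131) gives 77409t ≡ 2 (mod 131), and since 119⁻¹ ≡ 120 (mod 131), t ≡ 109. Hence x ≡ 58819 + 77409·109 = 8496400 (mod 10140579).
From x ≡ 8496400 (mod 10140579) write x = 8496400 + 10140579t. Substituting into x ≡ 51 (mod 211) gives 10140579t ≡ 199 (mod 211), and since 130⁻¹ ≡ 112 (mod 211), t ≡ 133. Hence x ≡ 8496400 + 10140579·133 = 1357193407 (mod 2139662169).

1357193407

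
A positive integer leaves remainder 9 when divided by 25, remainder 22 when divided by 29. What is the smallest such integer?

109

From x ≡ 9 (mod 25) write x = 9 + 25t. Substituting into x ≡ 22 (mod 29) gives 25t ≡ 13 (mod 29), and since 25⁻¹ ≡ 7 (mod 29), t ≡ 4. Hence x ≡ 9 + 25·4 = 109 (mod 725).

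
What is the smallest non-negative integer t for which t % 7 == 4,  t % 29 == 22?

109

From t ≡ 4 (mod 7) write t = 4 + 7s. Substituting into t ≡ 22 (mod 29) gives 7s ≡ 18 (mod 29), and since 7⁻¹ ≡ 25 (mod 29), s ≡ 15. Hence t ≡ 4 + 7·15 = 109 (mod 203).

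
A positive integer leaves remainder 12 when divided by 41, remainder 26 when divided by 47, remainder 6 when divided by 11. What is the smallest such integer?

5055

The moduli are pairwise coprime; N = 41·47·11 = 21197.
N/41 = 517; 517 ≡ 25 (mod 41); 25·23 ≡ 1, so inverse 23.
N/47 = 451; 451 ≡ 28 (mod 47); 28·42 ≡ 1, so inverse 42.
N/11 = 1927; 1927 ≡ 2 (mod 11); 2·6 ≡ 1, so inverse 6.
a ≡ 12·517·23 + 26·451·42 + 6·1927·6 = 704556.
704556 mod 21197 = 5055.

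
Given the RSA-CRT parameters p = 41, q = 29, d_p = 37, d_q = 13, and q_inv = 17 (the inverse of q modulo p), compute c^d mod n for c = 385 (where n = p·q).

830

m₁ = c^(d_p) mod p: c ≡ 16 (mod 41), and 16^37 mod 41 = 10.
m₂ = c^(d_q) mod q: c ≡ 8 (mod 29), and 8^13 mod 29 = 18.
h = q_inv·(m₁ − m₂) mod p = 17·(10 − 18) mod 41 = 28.
m = m₂ + h·q = 18 + 28·29 = 830.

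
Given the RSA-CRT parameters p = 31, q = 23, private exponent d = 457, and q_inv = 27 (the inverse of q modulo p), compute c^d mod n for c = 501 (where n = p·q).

d_p = d mod (p−1) = 457 mod 30 = 7; d_q = d mod (q−1) = 17.
m₁ = c^(d_p) mod p: c ≡ 5 (mod 31), and 5^7 mod 31 = 5.
m₂ = c^(d_q) mod q: c ≡ 18 (mod 23), and 18^17 mod 23 = 8.
h = q_inv·(m₁ − m₂) mod p = 27·(5 − 8) mod 31 = 12.
m = m₂ + h·q = 8 + 12·23 = 284.

284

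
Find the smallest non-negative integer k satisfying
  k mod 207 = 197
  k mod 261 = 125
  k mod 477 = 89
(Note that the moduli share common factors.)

gcd(207, 261) = 9 and 9 | (125 − 197), so the pair is consistent; merging gives k ≡ 2474 (mod 6003), where 6003 = lcm(207, 261).
gcd(6003, 477) = 9 and 9 | (89 − 2474), so the pair is consistent; merging gives k ≡ 2474 (mod 318159), where 318159 = lcm(6003, 477).
The solution is unique modulo lcm(207, 261, 477) = 318159.

2474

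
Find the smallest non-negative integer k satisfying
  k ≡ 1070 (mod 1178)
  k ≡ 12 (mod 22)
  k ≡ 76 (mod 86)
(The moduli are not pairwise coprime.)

gcd(1178, 22) = 2 and 2 | (12 − 1070), so the pair is consistent; merging gives k ≡ 11672 (mod 12958), where 12958 = lcm(1178, 22).
gcd(12958, 86) = 2 and 2 | (76 − 11672), so the pair is consistent; merging gives k ≡ 283790 (mod 557194), where 557194 = lcm(12958, 86).
The solution is unique modulo lcm(1178, 22, 86) = 557194.

283790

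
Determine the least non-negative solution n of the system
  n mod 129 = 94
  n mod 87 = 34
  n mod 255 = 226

gcd(129, 87) = 3 and 3 | (34 − 94), so the pair is consistent; merging gives n ≡ 1513 (mod 3741), where 3741 = lcm(129, 87).
gcd(3741, 255) = 3 and 3 | (226 − 1513), so the pair is consistent; merging gives n ≡ 274606 (mod 317985), where 317985 = lcm(3741, 255).
The solution is unique modulo lcm(129, 87, 255) = 317985.

274606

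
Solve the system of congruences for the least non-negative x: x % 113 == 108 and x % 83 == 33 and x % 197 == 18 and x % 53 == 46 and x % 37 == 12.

2156199099

The moduli are pairwise coprime; N = 113·83·197·53·37 = 3623267143.
N/113 = 32064311; 32064311 ≡ 109 (mod 113); 109·28 ≡ 1, so inverse 28.
N/83 = 43653821; 43653821 ≡ 54 (mod 83); 54·20 ≡ 1, so inverse 20.
N/197 = 18392219; 18392219 ≡ 102 (mod 197); 102·141 ≡ 1, so inverse 141.
N/53 = 68363531; 68363531 ≡ 50 (mod 53); 50·35 ≡ 1, so inverse 35.
N/37 = 97926139; 97926139 ≡ 15 (mod 37); 15·5 ≡ 1, so inverse 5.
x ≡ 108·32064311·28 + 33·43653821·20 + 18·18392219·141 + 46·68363531·35 + 12·97926139·5 = 288394303396.
288394303396 mod 3623267143 = 2156199099.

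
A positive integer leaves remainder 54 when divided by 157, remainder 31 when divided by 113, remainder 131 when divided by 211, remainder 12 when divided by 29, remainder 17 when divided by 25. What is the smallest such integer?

2393568517

Combine the congruences pairwise.
From k ≡ 54 (mod 157) write k = 54 + 157t. Substituting into k ≡ 31 (mod 113) gives 157t ≡ 90 (mod 113), and since 44⁻¹ ≡ 18 (mod 113), t ≡ 38. Hence k ≡ 54 + 157·38 = 6020 (mod 17741).
From k ≡ 6020 (mod 17741) write k = 6020 + 17741t. Substituting into k ≡ 131 (mod 211) gives 17741t ≡ 19 (mod 211), and since 17⁻¹ ≡ 149 (mod 211), t ≡ 88. Hence k ≡ 6020 + 17741·88 = 1567228 (mod 3743351).
From k ≡ 1567228 (mod 3743351) write k = 1567228 + 3743351t. Substituting into k ≡ 12 (mod 29) gives 3743351t ≡ 2 (mod 29), and since 2⁻¹ ≡ 15 (mod 29), t ≡ 1. Hence k ≡ 1567228 + 3743351·1 = 5310579 (mod 108557179).
From k ≡ 5310579 (mod 108557179) write k = 5310579 + 108557179t. Substituting into k ≡ 17 (mod 25) gives 108557179t ≡ 13 (mod 25), and since 4⁻¹ ≡ 19 (mod 25), t ≡ 22. Hence k ≡ 5310579 + 108557179·22 = 2393568517 (mod 2713929475).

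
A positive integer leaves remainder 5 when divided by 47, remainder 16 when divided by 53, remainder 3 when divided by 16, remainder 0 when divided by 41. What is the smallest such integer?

1472515

The moduli are pairwise coprime; M = 47·53·16·41 = 1634096.
M/47 = 34768; 34768 ≡ 35 (mod 47); 35·43 ≡ 1, so inverse 43.
M/53 = 30832; 30832 ≡ 39 (mod 53); 39·34 ≡ 1, so inverse 34.
M/16 = 102131; 102131 ≡ 3 (mod 16); 3·11 ≡ 1, so inverse 11.
M/41 = 39856; 39856 ≡ 4 (mod 41); 4·31 ≡ 1, so inverse 31.
N ≡ 5·34768·43 + 16·30832·34 + 3·102131·11 + 0·39856·31 = 27618051.
27618051 mod 1634096 = 1472515.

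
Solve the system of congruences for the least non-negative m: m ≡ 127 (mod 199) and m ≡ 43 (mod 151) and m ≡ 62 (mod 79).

Combine the congruences pairwise.
From m ≡ 127 (mod 199) write m = 127 + 199t. Substituting into m ≡ 43 (mod 151) gives 199t ≡ 67 (mod 151), and since 48⁻¹ ≡ 129 (mod 151), t ≡ 36. Hence m ≡ 127 + 199·36 = 7291 (mod 30049).
From m ≡ 7291 (mod 30049) write m = 7291 + 30049t. Substituting into m ≡ 62 (mod 79) gives 30049t ≡ 39 (mod 79), and since 29⁻¹ ≡ 30 (mod 79), t ≡ 64. Hence m ≡ 7291 + 30049·64 = 1930427 (mod 2373871).

1930427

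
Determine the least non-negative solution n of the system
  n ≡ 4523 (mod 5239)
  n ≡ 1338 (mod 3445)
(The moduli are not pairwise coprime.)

528423

Combine the congruences pairwise.
gcd(5239, 3445) = 13 and 13 | (1338 − 4523), so the pair is consistent; merging gives n ≡ 528423 (mod 1388335), where 1388335 = lcm(5239, 3445).
The solution is unique modulo lcm(5239, 3445) = 1388335.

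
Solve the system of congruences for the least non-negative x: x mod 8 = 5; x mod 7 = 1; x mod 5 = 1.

The moduli are pairwise coprime; N = 8·7·5 = 280.
N/8 = 35; 35 ≡ 3 (mod 8); 3·3 ≡ 1, so inverse 3.
N/7 = 40; 40 ≡ 5 (mod 7); 5·3 ≡ 1, so inverse 3.
N/5 = 56; 56 ≡ 1 (mod 5), inverse 1.
x ≡ 5·35·3 + 1·40·3 + 1·56·1 = 701.
701 mod 280 = 141.

141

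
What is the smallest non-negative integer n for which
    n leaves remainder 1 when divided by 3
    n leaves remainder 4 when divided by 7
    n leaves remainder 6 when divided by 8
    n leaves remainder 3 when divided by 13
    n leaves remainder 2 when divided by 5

2902

The moduli are pairwise coprime; M = 3·7·8·13·5 = 10920.
M/3 = 3640; 3640 ≡ 1 (mod 3), inverse 1.
M/7 = 1560; 1560 ≡ 6 (mod 7); 6·6 ≡ 1, so inverse 6.
M/8 = 1365; 1365 ≡ 5 (mod 8); 5·5 ≡ 1, so inverse 5.
M/13 = 840; 840 ≡ 8 (mod 13); 8·5 ≡ 1, so inverse 5.
M/5 = 2184; 2184 ≡ 4 (mod 5); 4·4 ≡ 1, so inverse 4.
n ≡ 1·3640·1 + 4·1560·6 + 6·1365·5 + 3·840·5 + 2·2184·4 = 112102.
112102 mod 10920 = 2902.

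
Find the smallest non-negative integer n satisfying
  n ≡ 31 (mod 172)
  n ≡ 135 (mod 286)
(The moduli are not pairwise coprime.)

20155

Combine the congruences pairwise.
gcd(172, 286) = 2 and 2 | (135 − 31), so the pair is consistent; merging gives n ≡ 20155 (mod 24596), where 24596 = lcm(172, 286).
The solution is unique modulo lcm(172, 286) = 24596.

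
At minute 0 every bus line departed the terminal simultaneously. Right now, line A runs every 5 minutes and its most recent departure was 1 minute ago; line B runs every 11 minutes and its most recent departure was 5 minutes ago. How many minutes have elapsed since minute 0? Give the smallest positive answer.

From t ≡ 1 (mod 5) write t = 1 + 5s. Substituting into t ≡ 5 (mod 11) gives 5s ≡ 4 (mod 11), and since 5⁻¹ ≡ 9 (mod 11), s ≡ 3. Hence t ≡ 1 + 5·3 = 16 (mod 55).

16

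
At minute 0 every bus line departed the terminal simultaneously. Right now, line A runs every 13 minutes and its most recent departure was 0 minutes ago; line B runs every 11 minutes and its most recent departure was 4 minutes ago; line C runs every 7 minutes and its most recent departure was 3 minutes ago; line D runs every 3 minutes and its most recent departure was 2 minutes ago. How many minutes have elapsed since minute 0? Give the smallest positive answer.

Combine the congruences pairwise.
From t ≡ 0 (mod 13) write t = 0 + 13s. Substituting into t ≡ 4 (mod 11) gives 13s ≡ 4 (mod 11), and since 2⁻¹ ≡ 6 (mod 11), s ≡ 2. Hence t ≡ 0 + 13·2 = 26 (mod 143).
From t ≡ 26 (mod 143) write t = 26 + 143s. Substituting into t ≡ 3 (mod 7) gives 143s ≡ 5 (mod 7), and since 3⁻¹ ≡ 5 (mod 7), s ≡ 4. Hence t ≡ 26 + 143·4 = 598 (mod 1001).
From t ≡ 598 (mod 1001) write t = 598 + 1001s. Substituting into t ≡ 2 (mod 3) gives 1001s ≡ 1 (mod 3), and since 2⁻¹ ≡ 2 (mod 3), s ≡ 2. Hence t ≡ 598 + 1001·2 = 2600 (mod 3003).

2600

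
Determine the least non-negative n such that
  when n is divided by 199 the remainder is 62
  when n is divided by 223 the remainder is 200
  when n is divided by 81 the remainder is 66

2228862

From n ≡ 62 (mod 199) write n = 62 + 199t. Substituting into n ≡ 200 (mod 223) gives 199t ≡ 138 (mod 223), and since 199⁻¹ ≡ 65 (mod 223), t ≡ 50. Hence n ≡ 62 + 199·50 = 10012 (mod 44377).
From n ≡ 10012 (mod 44377) write n = 10012 + 44377t. Substituting into n ≡ 66 (mod 81) gives 44377t ≡ 17 (mod 81), and since 70⁻¹ ≡ 22 (mod 81), t ≡ 50. Hence n ≡ 10012 + 44377·50 = 2228862 (mod 3594537).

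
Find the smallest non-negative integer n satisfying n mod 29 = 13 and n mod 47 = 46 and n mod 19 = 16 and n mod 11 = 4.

129672

The moduli are pairwise coprime; M = 29·47·19·11 = 284867.
M/29 = 9823; 9823 ≡ 21 (mod 29); 21·18 ≡ 1, so inverse 18.
M/47 = 6061; 6061 ≡ 45 (mod 47); 45·23 ≡ 1, so inverse 23.
M/19 = 14993; 14993 ≡ 2 (mod 19); 2·10 ≡ 1, so inverse 10.
M/11 = 25897; 25897 ≡ 3 (mod 11); 3·4 ≡ 1, so inverse 4.
n ≡ 13·9823·18 + 46·6061·23 + 16·14993·10 + 4·25897·4 = 11524352.
11524352 mod 284867 = 129672.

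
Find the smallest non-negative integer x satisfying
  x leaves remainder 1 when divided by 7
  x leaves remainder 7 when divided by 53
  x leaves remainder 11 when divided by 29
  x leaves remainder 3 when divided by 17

49456

The moduli are pairwise coprime; N = 7·53·29·17 = 182903.
N/7 = 26129; 26129 ≡ 5 (mod 7); 5·3 ≡ 1, so inverse 3.
N/53 = 3451; 3451 ≡ 6 (mod 53); 6·9 ≡ 1, so inverse 9.
N/29 = 6307; 6307 ≡ 14 (mod 29); 14·27 ≡ 1, so inverse 27.
N/17 = 10759; 10759 ≡ 15 (mod 17); 15·8 ≡ 1, so inverse 8.
x ≡ 1·26129·3 + 7·3451·9 + 11·6307·27 + 3·10759·8 = 2427195.
2427195 mod 182903 = 49456.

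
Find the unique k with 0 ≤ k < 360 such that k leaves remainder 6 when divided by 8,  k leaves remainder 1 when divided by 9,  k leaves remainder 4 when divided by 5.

Combine the congruences pairwise.
From k ≡ 6 (mod 8) write k = 6 + 8t. Substituting into k ≡ 1 (mod 9) gives 8t ≡ 4 (mod 9), and since 8⁻¹ ≡ 8 (mod 9), t ≡ 5. Hence k ≡ 6 + 8·5 = 46 (mod 72).
From k ≡ 46 (mod 72) write k = 46 + 72t. Substituting into k ≡ 4 (mod 5) gives 72t ≡ 3 (mod 5), and since 2⁻¹ ≡ 3 (mod 5), t ≡ 4. Hence k ≡ 46 + 72·4 = 334 (mod 360).

334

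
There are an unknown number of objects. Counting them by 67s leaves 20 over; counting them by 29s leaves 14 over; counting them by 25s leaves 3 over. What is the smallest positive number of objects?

20053

The moduli are pairwise coprime; M = 67·29·25 = 48575.
M/67 = 725; 725 ≡ 55 (mod 67); 55·39 ≡ 1, so inverse 39.
M/29 = 1675; 1675 ≡ 22 (mod 29); 22·4 ≡ 1, so inverse 4.
M/25 = 1943; 1943 ≡ 18 (mod 25); 18·7 ≡ 1, so inverse 7.
N ≡ 20·725·39 + 14·1675·4 + 3·1943·7 = 700103.
700103 mod 48575 = 20053.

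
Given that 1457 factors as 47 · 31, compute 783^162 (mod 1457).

157

Mod 47: 783 ≡ 31; by Fermat, exponent reduces to 162 mod 46 = 24; 31^24 ≡ 16 (mod 47).
Mod 31: 783 ≡ 8; by Fermat, exponent reduces to 162 mod 30 = 12; 8^12 ≡ 2 (mod 31).
Combine by CRT: x ≡ 16 (mod 47), x ≡ 2 (mod 31) ⇒ x ≡ 157 (mod 1457).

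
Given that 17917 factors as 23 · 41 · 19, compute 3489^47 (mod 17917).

15113

Mod 23: 3489 ≡ 16; by Fermat, exponent reduces to 47 mod 22 = 3; 16^3 ≡ 2 (mod 23).
Mod 41: 3489 ≡ 4; by Fermat, exponent reduces to 47 mod 40 = 7; 4^7 ≡ 25 (mod 41).
Mod 19: 3489 ≡ 12; by Fermat, exponent reduces to 47 mod 18 = 11; 12^11 ≡ 8 (mod 19).
Combine by CRT: x ≡ 2 (mod 23), x ≡ 25 (mod 41), x ≡ 8 (mod 19) ⇒ x ≡ 15113 (mod 17917).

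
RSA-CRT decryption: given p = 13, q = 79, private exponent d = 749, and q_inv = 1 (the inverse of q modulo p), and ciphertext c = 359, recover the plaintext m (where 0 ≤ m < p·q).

307

d_p = d mod (p−1) = 749 mod 12 = 5; d_q = d mod (q−1) = 47.
m₁ = c^(d_p) mod p: c ≡ 8 (mod 13), and 8^5 mod 13 = 8.
m₂ = c^(d_q) mod q: c ≡ 43 (mod 79), and 43^47 mod 79 = 70.
h = q_inv·(m₁ − m₂) mod p = 1·(8 − 70) mod 13 = 3.
m = m₂ + h·q = 70 + 3·79 = 307.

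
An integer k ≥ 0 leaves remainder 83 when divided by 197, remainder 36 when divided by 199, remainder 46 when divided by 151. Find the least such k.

Combine the congruences pairwise.
From k ≡ 83 (mod 197) write k = 83 + 197t. Substituting into k ≡ 36 (mod 199) gives 197t ≡ 152 (mod 199), and since 197⁻¹ ≡ 99 (mod 199), t ≡ 123. Hence k ≡ 83 + 197·123 = 24314 (mod 39203).
From k ≡ 24314 (mod 39203) write k = 24314 + 39203t. Substituting into k ≡ 46 (mod 151) gives 39203t ≡ 43 (mod 151), and since 94⁻¹ ≡ 98 (mod 151), t ≡ 137. Hence k ≡ 24314 + 39203·137 = 5395125 (mod 5919653).

5395125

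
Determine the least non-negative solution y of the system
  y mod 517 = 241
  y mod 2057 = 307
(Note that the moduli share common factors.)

Combine the congruences pairwise.
gcd(517, 2057) = 11 and 11 | (307 − 241), so the pair is consistent; merging gives y ≡ 12649 (mod 96679), where 96679 = lcm(517, 2057).
The solution is unique modulo lcm(517, 2057) = 96679.

12649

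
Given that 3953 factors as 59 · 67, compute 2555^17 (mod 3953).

Mod 59: 2555 ≡ 18; 18^17 ≡ 54 (mod 59).
Mod 67: 2555 ≡ 9; 9^17 ≡ 64 (mod 67).
Combine by CRT: x ≡ 54 (mod 59), x ≡ 64 (mod 67) ⇒ x ≡ 2945 (mod 3953).

2945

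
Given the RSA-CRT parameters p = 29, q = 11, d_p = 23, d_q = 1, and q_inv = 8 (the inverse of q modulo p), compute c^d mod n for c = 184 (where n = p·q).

m₁ = c^(d_p) mod p: c ≡ 10 (mod 29), and 10^23 mod 29 = 11.
m₂ = c^(d_q) mod q: c ≡ 8 (mod 11), and 8^1 mod 11 = 8.
h = q_inv·(m₁ − m₂) mod p = 8·(11 − 8) mod 29 = 24.
m = m₂ + h·q = 8 + 24·11 = 272.

272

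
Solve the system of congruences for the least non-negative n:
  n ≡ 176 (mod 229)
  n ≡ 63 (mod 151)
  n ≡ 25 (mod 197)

826637

The moduli are pairwise coprime; M = 229·151·197 = 6812063.
M/229 = 29747; 29747 ≡ 206 (mod 229); 206·219 ≡ 1, so inverse 219.
M/151 = 45113; 45113 ≡ 115 (mod 151); 115·130 ≡ 1, so inverse 130.
M/197 = 34579; 34579 ≡ 104 (mod 197); 104·36 ≡ 1, so inverse 36.
n ≡ 176·29747·219 + 63·45113·130 + 25·34579·36 = 1547164938.
1547164938 mod 6812063 = 826637.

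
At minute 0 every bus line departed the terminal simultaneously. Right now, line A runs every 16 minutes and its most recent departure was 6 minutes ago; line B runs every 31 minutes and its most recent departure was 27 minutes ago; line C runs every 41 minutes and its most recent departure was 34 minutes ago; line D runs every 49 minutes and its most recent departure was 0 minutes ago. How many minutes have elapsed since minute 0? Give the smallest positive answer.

795270

The moduli are pairwise coprime; N = 16·31·41·49 = 996464.
N/16 = 62279; 62279 ≡ 7 (mod 16); 7·7 ≡ 1, so inverse 7.
N/31 = 32144; 32144 ≡ 28 (mod 31); 28·10 ≡ 1, so inverse 10.
N/41 = 24304; 24304 ≡ 32 (mod 41); 32·9 ≡ 1, so inverse 9.
N/49 = 20336; 20336 ≡ 1 (mod 49), inverse 1.
t ≡ 6·62279·7 + 27·32144·10 + 34·24304·9 + 0·20336·1 = 18731622.
18731622 mod 996464 = 795270.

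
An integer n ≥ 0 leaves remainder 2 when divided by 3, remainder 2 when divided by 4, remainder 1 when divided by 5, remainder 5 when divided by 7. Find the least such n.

26

Combine the congruences pairwise.
From n ≡ 2 (mod 3) write n = 2 + 3t. Substituting into n ≡ 2 (mod 4) gives 3t ≡ 0 (mod 4), and since 3⁻¹ ≡ 3 (mod 4), t ≡ 0. Hence n ≡ 2 + 3·0 = 2 (mod 12).
From n ≡ 2 (mod 12) write n = 2 + 12t. Substituting into n ≡ 1 (mod 5) gives 12t ≡ 4 (mod 5), and since 2⁻¹ ≡ 3 (mod 5), t ≡ 2. Hence n ≡ 2 + 12·2 = 26 (mod 60).
From n ≡ 26 (mod 60) write n = 26 + 60t. Substituting into n ≡ 5 (mod 7) gives 60t ≡ 0 (mod 7), and since 4⁻¹ ≡ 2 (mod 7), t ≡ 0. Hence n ≡ 26 + 60·0 = 26 (mod 420).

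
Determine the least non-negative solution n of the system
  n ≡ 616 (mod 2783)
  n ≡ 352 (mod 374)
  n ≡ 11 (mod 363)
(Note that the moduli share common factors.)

223256

Combine the congruences pairwise.
gcd(2783, 374) = 11 and 11 | (352 − 616), so the pair is consistent; merging gives n ≡ 34012 (mod 94622), where 94622 = lcm(2783, 374).
gcd(94622, 363) = 121 and 121 | (11 − 34012), so the pair is consistent; merging gives n ≡ 223256 (mod 283866), where 283866 = lcm(94622, 363).
The solution is unique modulo lcm(2783, 374, 363) = 283866.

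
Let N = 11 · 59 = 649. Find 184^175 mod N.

Mod 11: 184 ≡ 8; by Fermat, exponent reduces to 175 mod 10 = 5; 8^5 ≡ 10 (mod 11).
Mod 59: 184 ≡ 7; by Fermat, exponent reduces to 175 mod 58 = 1; 7^1 ≡ 7 (mod 59).
Combine by CRT: x ≡ 10 (mod 11), x ≡ 7 (mod 59) ⇒ x ≡ 538 (mod 649).

538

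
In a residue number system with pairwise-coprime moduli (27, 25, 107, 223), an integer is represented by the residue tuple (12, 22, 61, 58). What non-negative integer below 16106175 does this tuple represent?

From x ≡ 12 (mod 27) write x = 12 + 27t. Substituting into x ≡ 22 (mod 25) gives 27t ≡ 10 (mod 25), and since 2⁻¹ ≡ 13 (mod 25), t ≡ 5. Hence x ≡ 12 + 27·5 = 147 (mod 675).
From x ≡ 147 (mod 675) write x = 147 + 675t. Substituting into x ≡ 61 (mod 107) gives 675t ≡ 21 (mod 107), and since 33⁻¹ ≡ 13 (mod 107), t ≡ 59. Hence x ≡ 147 + 675·59 = 39972 (mod 72225).
From x ≡ 39972 (mod 72225) write x = 39972 + 72225t. Substituting into x ≡ 58 (mod 223) gives 72225t ≡ 3 (mod 223), and since 196⁻¹ ≡ 33 (mod 223), t ≡ 99. Hence x ≡ 39972 + 72225·99 = 7190247 (mod 16106175).

7190247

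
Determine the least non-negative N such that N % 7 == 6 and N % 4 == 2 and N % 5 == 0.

The moduli are pairwise coprime; M = 7·4·5 = 140.
M/7 = 20; 20 ≡ 6 (mod 7); 6·6 ≡ 1, so inverse 6.
M/4 = 35; 35 ≡ 3 (mod 4); 3·3 ≡ 1, so inverse 3.
M/5 = 28; 28 ≡ 3 (mod 5); 3·2 ≡ 1, so inverse 2.
N ≡ 6·20·6 + 2·35·3 + 0·28·2 = 930.
930 mod 140 = 90.

90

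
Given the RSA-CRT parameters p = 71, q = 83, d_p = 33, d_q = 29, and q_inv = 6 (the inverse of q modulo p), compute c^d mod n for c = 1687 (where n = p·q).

m₁ = c^(d_p) mod p: c ≡ 54 (mod 71), and 54^33 mod 71 = 57.
m₂ = c^(d_q) mod q: c ≡ 27 (mod 83), and 27^29 mod 83 = 77.
h = q_inv·(m₁ − m₂) mod p = 6·(57 − 77) mod 71 = 22.
m = m₂ + h·q = 77 + 22·83 = 1903.

1903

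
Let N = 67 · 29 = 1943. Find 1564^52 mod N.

1557

Mod 67: 1564 ≡ 23; 23^52 ≡ 16 (mod 67).
Mod 29: 1564 ≡ 27; by Fermat, exponent reduces to 52 mod 28 = 24; 27^24 ≡ 20 (mod 29).
Combine by CRT: x ≡ 16 (mod 67), x ≡ 20 (mod 29) ⇒ x ≡ 1557 (mod 1943).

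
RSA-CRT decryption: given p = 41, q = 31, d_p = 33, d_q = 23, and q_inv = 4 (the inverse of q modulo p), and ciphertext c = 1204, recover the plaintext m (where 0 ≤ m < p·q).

m₁ = c^(d_p) mod p: c ≡ 15 (mod 41), and 15^33 mod 41 = 35.
m₂ = c^(d_q) mod q: c ≡ 26 (mod 31), and 26^23 mod 31 = 6.
h = q_inv·(m₁ − m₂) mod p = 4·(35 − 6) mod 41 = 34.
m = m₂ + h·q = 6 + 34·31 = 1060.

1060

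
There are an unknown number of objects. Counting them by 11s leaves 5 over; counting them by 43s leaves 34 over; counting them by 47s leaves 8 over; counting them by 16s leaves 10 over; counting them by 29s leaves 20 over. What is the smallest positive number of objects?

From N ≡ 5 (mod 11) write N = 5 + 11t. Substituting into N ≡ 34 (mod 43) gives 11t ≡ 29 (mod 43), and since 11⁻¹ ≡ 4 (mod 43), t ≡ 30. Hence N ≡ 5 + 11·30 = 335 (mod 473).
From N ≡ 335 (mod 473) write N = 335 + 473t. Substituting into N ≡ 8 (mod 47) gives 473t ≡ 2 (mod 47), and since 3⁻¹ ≡ 16 (mod 47), t ≡ 32. Hence N ≡ 335 + 473·32 = 15471 (mod 22231).
From N ≡ 15471 (mod 22231) write N = 15471 + 22231t. Substituting into N ≡ 10 (mod 16) gives 22231t ≡ 11 (mod 16), and since 7⁻¹ ≡ 7 (mod 16), t ≡ 13. Hence N ≡ 15471 + 22231·13 = 304474 (mod 355696).
From N ≡ 304474 (mod 355696) write N = 304474 + 355696t. Substituting into N ≡ 20 (mod 29) gives 355696t ≡ 17 (mod 29), and since 11⁻¹ ≡ 8 (mod 29), t ≡ 20. Hence N ≡ 304474 + 355696·20 = 7418394 (mod 10315184).

7418394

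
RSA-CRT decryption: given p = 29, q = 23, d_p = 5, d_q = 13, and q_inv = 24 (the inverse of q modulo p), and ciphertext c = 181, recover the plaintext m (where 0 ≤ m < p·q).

451

m₁ = c^(d_p) mod p: c ≡ 7 (mod 29), and 7^5 mod 29 = 16.
m₂ = c^(d_q) mod q: c ≡ 20 (mod 23), and 20^13 mod 23 = 14.
h = q_inv·(m₁ − m₂) mod p = 24·(16 − 14) mod 29 = 19.
m = m₂ + h·q = 14 + 19·23 = 451.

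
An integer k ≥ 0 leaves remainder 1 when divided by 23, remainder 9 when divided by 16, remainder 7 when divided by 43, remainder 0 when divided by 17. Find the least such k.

The moduli are pairwise coprime; N = 23·16·43·17 = 269008.
N/23 = 11696; 11696 ≡ 12 (mod 23); 12·2 ≡ 1, so inverse 2.
N/16 = 16813; 16813 ≡ 13 (mod 16); 13·5 ≡ 1, so inverse 5.
N/43 = 6256; 6256 ≡ 21 (mod 43); 21·41 ≡ 1, so inverse 41.
N/17 = 15824; 15824 ≡ 14 (mod 17); 14·11 ≡ 1, so inverse 11.
k ≡ 1·11696·2 + 9·16813·5 + 7·6256·41 + 0·15824·11 = 2575449.
2575449 mod 269008 = 154377.

154377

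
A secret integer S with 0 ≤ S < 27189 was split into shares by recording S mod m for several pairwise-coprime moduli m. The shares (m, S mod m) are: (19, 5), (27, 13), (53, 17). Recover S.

The moduli are pairwise coprime; N = 19·27·53 = 27189.
N/19 = 1431; 1431 ≡ 6 (mod 19); 6·16 ≡ 1, so inverse 16.
N/27 = 1007; 1007 ≡ 8 (mod 27); 8·17 ≡ 1, so inverse 17.
N/53 = 513; 513 ≡ 36 (mod 53); 36·28 ≡ 1, so inverse 28.
S ≡ 5·1431·16 + 13·1007·17 + 17·513·28 = 581215.
581215 mod 27189 = 10246.

10246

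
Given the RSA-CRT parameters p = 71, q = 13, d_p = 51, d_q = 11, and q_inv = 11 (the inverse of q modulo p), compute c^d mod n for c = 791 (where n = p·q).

370

m₁ = c^(d_p) mod p: c ≡ 10 (mod 71), and 10^51 mod 71 = 15.
m₂ = c^(d_q) mod q: c ≡ 11 (mod 13), and 11^11 mod 13 = 6.
h = q_inv·(m₁ − m₂) mod p = 11·(15 − 6) mod 71 = 28.
m = m₂ + h·q = 6 + 28·13 = 370.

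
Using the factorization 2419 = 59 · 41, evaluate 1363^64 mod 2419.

Mod 59: 1363 ≡ 6; by Fermat, exponent reduces to 64 mod 58 = 6; 6^6 ≡ 46 (mod 59).
Mod 41: 1363 ≡ 10; by Fermat, exponent reduces to 64 mod 40 = 24; 10^24 ≡ 37 (mod 41).
Combine by CRT: x ≡ 46 (mod 59), x ≡ 37 (mod 41) ⇒ x ≡ 1226 (mod 2419).

1226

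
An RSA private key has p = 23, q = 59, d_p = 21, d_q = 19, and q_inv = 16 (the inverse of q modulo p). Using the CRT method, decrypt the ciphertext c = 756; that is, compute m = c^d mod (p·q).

843

m₁ = c^(d_p) mod p: c ≡ 20 (mod 23), and 20^21 mod 23 = 15.
m₂ = c^(d_q) mod q: c ≡ 48 (mod 59), and 48^19 mod 59 = 17.
h = q_inv·(m₁ − m₂) mod p = 16·(15 − 17) mod 23 = 14.
m = m₂ + h·q = 17 + 14·59 = 843.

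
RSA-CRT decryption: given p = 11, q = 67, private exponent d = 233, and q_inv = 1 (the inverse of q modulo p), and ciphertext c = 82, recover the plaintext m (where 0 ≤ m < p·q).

d_p = d mod (p−1) = 233 mod 10 = 3; d_q = d mod (q−1) = 35.
m₁ = c^(d_p) mod p: c ≡ 5 (mod 11), and 5^3 mod 11 = 4.
m₂ = c^(d_q) mod q: c ≡ 15 (mod 67), and 15^35 mod 67 = 24.
h = q_inv·(m₁ − m₂) mod p = 1·(4 − 24) mod 11 = 2.
m = m₂ + h·q = 24 + 2·67 = 158.

158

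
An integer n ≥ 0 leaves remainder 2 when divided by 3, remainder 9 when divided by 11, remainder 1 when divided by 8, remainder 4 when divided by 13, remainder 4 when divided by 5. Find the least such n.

9689

The moduli are pairwise coprime; M = 3·11·8·13·5 = 17160.
M/3 = 5720; 5720 ≡ 2 (mod 3); 2·2 ≡ 1, so inverse 2.
M/11 = 1560; 1560 ≡ 9 (mod 11); 9·5 ≡ 1, so inverse 5.
M/8 = 2145; 2145 ≡ 1 (mod 8), inverse 1.
M/13 = 1320; 1320 ≡ 7 (mod 13); 7·2 ≡ 1, so inverse 2.
M/5 = 3432; 3432 ≡ 2 (mod 5); 2·3 ≡ 1, so inverse 3.
n ≡ 2·5720·2 + 9·1560·5 + 1·2145·1 + 4·1320·2 + 4·3432·3 = 146969.
146969 mod 17160 = 9689.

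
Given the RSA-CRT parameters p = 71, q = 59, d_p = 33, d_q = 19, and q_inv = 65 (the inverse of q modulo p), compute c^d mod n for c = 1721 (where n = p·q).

2570

m₁ = c^(d_p) mod p: c ≡ 17 (mod 71), and 17^33 mod 71 = 14.
m₂ = c^(d_q) mod q: c ≡ 10 (mod 59), and 10^19 mod 59 = 33.
h = q_inv·(m₁ − m₂) mod p = 65·(14 − 33) mod 71 = 43.
m = m₂ + h·q = 33 + 43·59 = 2570.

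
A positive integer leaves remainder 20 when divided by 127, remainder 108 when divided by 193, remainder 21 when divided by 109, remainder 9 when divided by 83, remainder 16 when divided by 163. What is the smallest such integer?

30867176030

The moduli are pairwise coprime; M = 127·193·109·83·163 = 36145415771.
M/127 = 284609573; 284609573 ≡ 33 (mod 127); 33·77 ≡ 1, so inverse 77.
M/193 = 187281947; 187281947 ≡ 151 (mod 193); 151·170 ≡ 1, so inverse 170.
M/109 = 331609319; 331609319 ≡ 36 (mod 109); 36·106 ≡ 1, so inverse 106.
M/83 = 435486937; 435486937 ≡ 47 (mod 83); 47·53 ≡ 1, so inverse 53.
M/163 = 221751017; 221751017 ≡ 112 (mod 163); 112·147 ≡ 1, so inverse 147.
n ≡ 20·284609573·77 + 108·187281947·170 + 21·331609319·106 + 9·435486937·53 + 16·221751017·147 = 5344243294367.
5344243294367 mod 36145415771 = 30867176030.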